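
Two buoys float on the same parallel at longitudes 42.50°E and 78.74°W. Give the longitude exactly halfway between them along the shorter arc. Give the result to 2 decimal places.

18.12°W

Signed shortest Δλ from +42.50° to -78.74° is -121.24°.
Midpoint longitude = +42.50° + (-121.24°)/2 = +42.50° − 60.62° = -18.12°.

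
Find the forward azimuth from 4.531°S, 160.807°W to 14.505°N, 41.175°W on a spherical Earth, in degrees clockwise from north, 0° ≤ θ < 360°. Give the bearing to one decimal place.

Δλ = -41.175 − -160.807 = 119.632°.
θ = atan2( sin Δλ · cos φ₂ , cos φ₁ · sin φ₂ − sin φ₁ · cos φ₂ · cos Δλ )
  = atan2(0.84151, 0.21187) = 75.868° → normalised to [0°, 360°): 75.868°.

75.9°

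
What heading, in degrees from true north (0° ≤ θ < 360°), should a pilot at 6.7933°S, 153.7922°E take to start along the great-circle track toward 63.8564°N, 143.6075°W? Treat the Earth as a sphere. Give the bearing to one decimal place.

Δλ = -143.6075 − 153.7922 = -297.3997°; wrapped into (−180°, 180°]: 62.6003°.
θ = atan2( sin Δλ · cos φ₂ , cos φ₁ · sin φ₂ − sin φ₁ · cos φ₂ · cos Δλ )
  = atan2(0.39119, 0.91538) = 23.140° → normalised to [0°, 360°): 23.140°.

23.1°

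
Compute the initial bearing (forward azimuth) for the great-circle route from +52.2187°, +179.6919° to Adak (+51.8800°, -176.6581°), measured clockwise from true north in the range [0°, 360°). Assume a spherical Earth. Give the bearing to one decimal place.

Δλ = -176.6581 − 179.6919 = -356.3500°; wrapped into (−180°, 180°]: 3.6500°.
θ = atan2( sin Δλ · cos φ₂ , cos φ₁ · sin φ₂ − sin φ₁ · cos φ₂ · cos Δλ )
  = atan2(0.03930, -0.00492) = 97.138° → normalised to [0°, 360°): 97.138°.

97.1°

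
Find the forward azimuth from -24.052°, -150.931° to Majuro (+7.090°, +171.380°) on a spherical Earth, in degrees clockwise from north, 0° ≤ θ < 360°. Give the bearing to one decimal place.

Δλ = 171.380 − -150.931 = 322.311°; wrapped into (−180°, 180°]: -37.689°.
θ = atan2( sin Δλ · cos φ₂ , cos φ₁ · sin φ₂ − sin φ₁ · cos φ₂ · cos Δλ )
  = atan2(-0.60670, 0.43277) = -54.499° → normalised to [0°, 360°): 305.501°.

305.5°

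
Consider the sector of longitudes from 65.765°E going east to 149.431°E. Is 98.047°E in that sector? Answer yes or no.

Band width going east from +65.765° to +149.431°: ((149.431 − 65.765) mod 360) = 83.666°.
Offset of +98.047° east of the west edge: ((98.047 − 65.765) mod 360) = 32.282°.
32.282° ≤ 83.666° ⇒ inside.

Yes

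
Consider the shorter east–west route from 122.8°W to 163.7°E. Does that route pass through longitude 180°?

Yes

Naïve |163.7 − -122.8| = 286.5° > 180°, so the shorter arc goes the other way round — across 180°.
Signed shortest Δλ = ((163.7 − -122.8 + 180) mod 360) − 180 = -73.5°.
Going west by 73.5° from -122.8° passes through 180° before reaching +163.7°.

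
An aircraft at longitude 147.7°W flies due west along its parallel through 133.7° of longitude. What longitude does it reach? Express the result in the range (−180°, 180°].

78.6°E

Start at -147.7°; shift −133.7° → -281.4°.
-281.4° lies outside (−180°, 180°]; add 360° → +78.6°.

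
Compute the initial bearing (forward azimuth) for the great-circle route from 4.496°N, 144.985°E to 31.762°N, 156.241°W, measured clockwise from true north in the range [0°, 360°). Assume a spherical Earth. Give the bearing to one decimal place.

56.0°

Δλ = -156.241 − 144.985 = -301.226°; wrapped into (−180°, 180°]: 58.774°.
θ = atan2( sin Δλ · cos φ₂ , cos φ₁ · sin φ₂ − sin φ₁ · cos φ₂ · cos Δλ )
  = atan2(0.72707, 0.49022) = 56.010° → normalised to [0°, 360°): 56.010°.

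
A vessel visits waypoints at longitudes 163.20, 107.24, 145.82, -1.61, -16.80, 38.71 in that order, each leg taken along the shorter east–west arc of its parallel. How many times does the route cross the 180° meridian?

0

Leg 1: +163.20° → +107.24°, shortest Δλ = -55.96° (west) — does not cross 180°.
Leg 2: +107.24° → +145.82°, shortest Δλ = 38.58° (east) — does not cross 180°.
Leg 3: +145.82° → -1.61°, shortest Δλ = -147.43° (west) — does not cross 180°.
Leg 4: -1.61° → -16.80°, shortest Δλ = -15.19° (west) — does not cross 180°.
Leg 5: -16.80° → +38.71°, shortest Δλ = 55.51° (east) — does not cross 180°.
Total crossings: 0.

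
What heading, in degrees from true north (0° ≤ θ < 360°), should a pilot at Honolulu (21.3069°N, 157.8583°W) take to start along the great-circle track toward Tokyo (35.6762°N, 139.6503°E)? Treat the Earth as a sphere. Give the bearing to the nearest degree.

299°

Δλ = 139.6503 − -157.8583 = 297.5086°; wrapped into (−180°, 180°]: -62.4914°.
θ = atan2( sin Δλ · cos φ₂ , cos φ₁ · sin φ₂ − sin φ₁ · cos φ₂ · cos Δλ )
  = atan2(-0.72049, 0.40701) = -60.538° → normalised to [0°, 360°): 299.462°.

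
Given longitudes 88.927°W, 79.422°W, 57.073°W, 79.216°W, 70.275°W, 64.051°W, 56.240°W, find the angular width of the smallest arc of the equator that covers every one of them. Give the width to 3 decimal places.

Sort the longitudes: -88.927°, -79.422°, -79.216°, -70.275°, -64.051°, -57.073°, -56.240°.
Eastward gaps between consecutive values (wrapping around): 9.505°, 0.206°, 8.941°, 6.224°, 6.978°, 0.833°, 327.313°.
Largest gap = 327.313° ⇒ minimal covering band is its complement: 360° − 327.313° = 32.687°.
Band runs from -88.927° eastward to -56.240°.

32.687°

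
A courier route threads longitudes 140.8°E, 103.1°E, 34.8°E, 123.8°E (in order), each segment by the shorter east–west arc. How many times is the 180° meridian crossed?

Leg 1: +140.8° → +103.1°, shortest Δλ = -37.7° (west) — does not cross 180°.
Leg 2: +103.1° → +34.8°, shortest Δλ = -68.3° (west) — does not cross 180°.
Leg 3: +34.8° → +123.8°, shortest Δλ = 89.0° (east) — does not cross 180°.
Total crossings: 0.

0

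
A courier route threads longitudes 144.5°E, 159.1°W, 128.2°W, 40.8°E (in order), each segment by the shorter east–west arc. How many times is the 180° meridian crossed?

Leg 1: +144.5° → -159.1°, shortest Δλ = 56.4° (east) — crosses 180°.
Leg 2: -159.1° → -128.2°, shortest Δλ = 30.9° (east) — does not cross 180°.
Leg 3: -128.2° → +40.8°, shortest Δλ = 169.0° (east) — does not cross 180°.
Total crossings: 1.

1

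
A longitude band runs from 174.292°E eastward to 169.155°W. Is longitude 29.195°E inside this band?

Band width going east from +174.292° to -169.155°: ((-169.155 − 174.292) mod 360) = 16.553°.
Offset of +29.195° east of the west edge: ((29.195 − 174.292) mod 360) = 214.903°.
214.903° > 16.553° ⇒ outside.

No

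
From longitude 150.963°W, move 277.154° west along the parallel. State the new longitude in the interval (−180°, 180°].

68.117°W

Start at -150.963°; shift −277.154° → -428.117°.
-428.117° lies outside (−180°, 180°]; add 360° → -68.117°.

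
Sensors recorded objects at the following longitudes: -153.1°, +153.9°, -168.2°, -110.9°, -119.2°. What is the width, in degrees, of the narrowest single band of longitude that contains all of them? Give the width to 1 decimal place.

Sort the longitudes: -168.2°, -153.1°, -119.2°, -110.9°, +153.9°.
Eastward gaps between consecutive values (wrapping around): 15.1°, 33.9°, 8.3°, 264.8°, 37.9°.
Largest gap = 264.8° ⇒ minimal covering band is its complement: 360° − 264.8° = 95.2°.
Band runs from +153.9° eastward to -110.9°, crossing the antimeridian.

95.2°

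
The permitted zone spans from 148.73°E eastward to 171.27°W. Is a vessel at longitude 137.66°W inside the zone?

No

Band width going east from +148.73° to -171.27°: ((-171.27 − 148.73) mod 360) = 40.00°.
Offset of -137.66° east of the west edge: ((-137.66 − 148.73) mod 360) = 73.61°.
73.61° > 40.00° ⇒ outside.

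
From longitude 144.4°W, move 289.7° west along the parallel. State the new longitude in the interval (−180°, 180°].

74.1°W

Start at -144.4°; shift −289.7° → -434.1°.
-434.1° lies outside (−180°, 180°]; add 360° → -74.1°.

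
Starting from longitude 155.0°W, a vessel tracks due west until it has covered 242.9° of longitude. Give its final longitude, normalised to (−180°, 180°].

Start at -155.0°; shift −242.9° → -397.9°.
-397.9° lies outside (−180°, 180°]; add 360° → -37.9°.

37.9°W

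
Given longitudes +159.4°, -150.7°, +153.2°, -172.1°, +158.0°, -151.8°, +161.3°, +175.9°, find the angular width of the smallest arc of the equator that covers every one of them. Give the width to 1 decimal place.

Sort the longitudes: -172.1°, -151.8°, -150.7°, +153.2°, +158.0°, +159.4°, +161.3°, +175.9°.
Eastward gaps between consecutive values (wrapping around): 20.3°, 1.1°, 303.9°, 4.8°, 1.4°, 1.9°, 14.6°, 12.0°.
Largest gap = 303.9° ⇒ minimal covering band is its complement: 360° − 303.9° = 56.1°.
Band runs from +153.2° eastward to -150.7°, crossing the antimeridian.

56.1°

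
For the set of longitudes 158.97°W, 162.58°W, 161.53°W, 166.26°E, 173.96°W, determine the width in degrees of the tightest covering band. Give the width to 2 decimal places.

34.77°

Sort the longitudes: -173.96°, -162.58°, -161.53°, -158.97°, +166.26°.
Eastward gaps between consecutive values (wrapping around): 11.38°, 1.05°, 2.56°, 325.23°, 19.78°.
Largest gap = 325.23° ⇒ minimal covering band is its complement: 360° − 325.23° = 34.77°.
Band runs from +166.26° eastward to -158.97°, crossing the antimeridian.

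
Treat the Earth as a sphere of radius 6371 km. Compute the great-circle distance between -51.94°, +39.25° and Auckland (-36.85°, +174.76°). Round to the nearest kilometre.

Δλ = 174.76 − 39.25 = 135.51°.
Δφ = -36.85 − -51.94 = 15.09°.
a = sin²(Δφ/2) + cos φ₁ · cos φ₂ · sin²(Δλ/2) = 0.439859.
c = 2·atan2(√a, √(1−a)) = 1.45022 rad → d = 6371·c ≈ 9239.37 km.

9239 km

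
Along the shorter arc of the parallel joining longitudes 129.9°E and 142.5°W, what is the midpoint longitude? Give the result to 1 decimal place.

173.7°E

Signed shortest Δλ from +129.9° to -142.5° is +87.6°.
Midpoint longitude = +129.9° + (+87.6°)/2 = +129.9° + 43.8° = +173.7°.
(The naïve average (+129.9 + -142.5)/2 = -6.3° is on the wrong side of the globe.)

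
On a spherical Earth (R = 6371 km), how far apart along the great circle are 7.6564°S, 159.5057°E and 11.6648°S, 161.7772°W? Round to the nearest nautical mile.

2302 nmi

Δλ = -161.7772 − 159.5057 = -321.2829°; wrapped into (−180°, 180°]: 38.7171°.
Δφ = -11.6648 − -7.6564 = -4.0084°.
a = sin²(Δφ/2) + cos φ₁ · cos φ₂ · sin²(Δλ/2) = 0.107873.
c = 2·atan2(√a, √(1−a)) = 0.66930 rad → d = 6371·c ≈ 4264.12 km ≈ 2302.44 nmi.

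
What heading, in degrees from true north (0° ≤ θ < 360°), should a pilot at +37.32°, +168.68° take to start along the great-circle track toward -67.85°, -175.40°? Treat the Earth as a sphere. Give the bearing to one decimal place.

Δλ = -175.40 − 168.68 = -344.08°; wrapped into (−180°, 180°]: 15.92°.
θ = atan2( sin Δλ · cos φ₂ , cos φ₁ · sin φ₂ − sin φ₁ · cos φ₂ · cos Δλ )
  = atan2(0.10342, -0.95639) = 173.828° → normalised to [0°, 360°): 173.828°.

173.8°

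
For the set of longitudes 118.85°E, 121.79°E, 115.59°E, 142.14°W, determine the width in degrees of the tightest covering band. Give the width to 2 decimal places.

Sort the longitudes: -142.14°, +115.59°, +118.85°, +121.79°.
Eastward gaps between consecutive values (wrapping around): 257.73°, 3.26°, 2.94°, 96.07°.
Largest gap = 257.73° ⇒ minimal covering band is its complement: 360° − 257.73° = 102.27°.
Band runs from +115.59° eastward to -142.14°, crossing the antimeridian.

102.27°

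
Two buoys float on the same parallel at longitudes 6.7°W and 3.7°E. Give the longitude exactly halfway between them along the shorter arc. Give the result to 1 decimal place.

Signed shortest Δλ from -6.7° to +3.7° is +10.4°.
Midpoint longitude = -6.7° + (+10.4°)/2 = -6.7° + 5.2° = -1.5°.

1.5°W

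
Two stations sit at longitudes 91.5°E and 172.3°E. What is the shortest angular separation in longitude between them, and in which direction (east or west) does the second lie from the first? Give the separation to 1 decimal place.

Raw difference: 172.3 − 91.5 = 80.8°.
Normalise into (−180°, 180°]: 80.8° stays 80.8°.
Positive ⇒ the second point lies to the east; separation 80.8°.

80.8° east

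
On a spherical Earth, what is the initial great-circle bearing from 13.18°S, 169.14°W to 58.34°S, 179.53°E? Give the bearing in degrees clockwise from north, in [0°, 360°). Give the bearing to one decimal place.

Δλ = 179.53 − -169.14 = 348.67°; wrapped into (−180°, 180°]: -11.33°.
θ = atan2( sin Δλ · cos φ₂ , cos φ₁ · sin φ₂ − sin φ₁ · cos φ₂ · cos Δλ )
  = atan2(-0.10312, -0.71141) = -171.753° → normalised to [0°, 360°): 188.247°.

188.2°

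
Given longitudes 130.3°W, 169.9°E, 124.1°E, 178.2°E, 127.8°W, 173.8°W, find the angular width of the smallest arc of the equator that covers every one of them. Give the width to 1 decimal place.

Sort the longitudes: -173.8°, -130.3°, -127.8°, +124.1°, +169.9°, +178.2°.
Eastward gaps between consecutive values (wrapping around): 43.5°, 2.5°, 251.9°, 45.8°, 8.3°, 8.0°.
Largest gap = 251.9° ⇒ minimal covering band is its complement: 360° − 251.9° = 108.1°.
Band runs from +124.1° eastward to -127.8°, crossing the antimeridian.

108.1°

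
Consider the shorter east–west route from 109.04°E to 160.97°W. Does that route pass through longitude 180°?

Yes

Naïve |-160.97 − 109.04| = 270.01° > 180°, so the shorter arc goes the other way round — across 180°.
Signed shortest Δλ = ((-160.97 − 109.04 + 180) mod 360) − 180 = 89.99°.
Going east by 89.99° from +109.04° passes through 180° before reaching -160.97°.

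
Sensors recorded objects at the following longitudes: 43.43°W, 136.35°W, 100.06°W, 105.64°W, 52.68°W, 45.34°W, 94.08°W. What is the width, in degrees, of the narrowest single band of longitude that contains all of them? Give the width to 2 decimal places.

92.92°

Sort the longitudes: -136.35°, -105.64°, -100.06°, -94.08°, -52.68°, -45.34°, -43.43°.
Eastward gaps between consecutive values (wrapping around): 30.71°, 5.58°, 5.98°, 41.40°, 7.34°, 1.91°, 267.08°.
Largest gap = 267.08° ⇒ minimal covering band is its complement: 360° − 267.08° = 92.92°.
Band runs from -136.35° eastward to -43.43°.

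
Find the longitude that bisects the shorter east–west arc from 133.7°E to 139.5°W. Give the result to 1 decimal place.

177.1°E

Signed shortest Δλ from +133.7° to -139.5° is +86.8°.
Midpoint longitude = +133.7° + (+86.8°)/2 = +133.7° + 43.4° = +177.1°.
(The naïve average (+133.7 + -139.5)/2 = -2.9° is on the wrong side of the globe.)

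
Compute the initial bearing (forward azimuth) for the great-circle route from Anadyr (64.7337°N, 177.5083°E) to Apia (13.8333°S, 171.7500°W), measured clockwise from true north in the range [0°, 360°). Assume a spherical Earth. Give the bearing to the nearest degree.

Δλ = -171.7500 − 177.5083 = -349.2583°; wrapped into (−180°, 180°]: 10.7417°.
θ = atan2( sin Δλ · cos φ₂ , cos φ₁ · sin φ₂ − sin φ₁ · cos φ₂ · cos Δλ )
  = atan2(0.18098, -0.96477) = 169.376° → normalised to [0°, 360°): 169.376°.

169°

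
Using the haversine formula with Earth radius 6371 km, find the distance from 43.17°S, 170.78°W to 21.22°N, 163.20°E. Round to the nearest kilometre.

7639 km

Δλ = 163.20 − -170.78 = 333.98°; wrapped into (−180°, 180°]: -26.02°.
Δφ = 21.22 − -43.17 = 64.39°.
a = sin²(Δφ/2) + cos φ₁ · cos φ₂ · sin²(Δλ/2) = 0.318334.
c = 2·atan2(√a, √(1−a)) = 1.19896 rad → d = 6371·c ≈ 7638.54 km.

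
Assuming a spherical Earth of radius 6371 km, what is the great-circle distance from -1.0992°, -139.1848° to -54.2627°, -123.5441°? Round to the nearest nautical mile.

3284 nmi

Δλ = -123.5441 − -139.1848 = 15.6407°.
Δφ = -54.2627 − -1.0992 = -53.1635°.
a = sin²(Δφ/2) + cos φ₁ · cos φ₂ · sin²(Δλ/2) = 0.211045.
c = 2·atan2(√a, √(1−a)) = 0.95463 rad → d = 6371·c ≈ 6081.95 km ≈ 3283.99 nmi.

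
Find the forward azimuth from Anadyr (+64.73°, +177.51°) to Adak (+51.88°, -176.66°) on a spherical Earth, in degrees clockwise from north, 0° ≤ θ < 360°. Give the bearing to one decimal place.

Δλ = -176.66 − 177.51 = -354.17°; wrapped into (−180°, 180°]: 5.83°.
θ = atan2( sin Δλ · cos φ₂ , cos φ₁ · sin φ₂ − sin φ₁ · cos φ₂ · cos Δλ )
  = atan2(0.06270, -0.21951) = 164.058° → normalised to [0°, 360°): 164.058°.

164.1°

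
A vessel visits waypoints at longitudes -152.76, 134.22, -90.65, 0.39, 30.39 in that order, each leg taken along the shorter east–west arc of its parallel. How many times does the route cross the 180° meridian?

Leg 1: -152.76° → +134.22°, shortest Δλ = -73.02° (west) — crosses 180°.
Leg 2: +134.22° → -90.65°, shortest Δλ = 135.13° (east) — crosses 180°.
Leg 3: -90.65° → +0.39°, shortest Δλ = 91.04° (east) — does not cross 180°.
Leg 4: +0.39° → +30.39°, shortest Δλ = 30.0° (east) — does not cross 180°.
Total crossings: 2.

2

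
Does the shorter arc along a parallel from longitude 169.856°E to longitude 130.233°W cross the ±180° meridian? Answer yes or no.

Yes

Naïve |-130.233 − 169.856| = 300.089° > 180°, so the shorter arc goes the other way round — across 180°.
Signed shortest Δλ = ((-130.233 − 169.856 + 180) mod 360) − 180 = 59.911°.
Going east by 59.911° from +169.856° passes through 180° before reaching -130.233°.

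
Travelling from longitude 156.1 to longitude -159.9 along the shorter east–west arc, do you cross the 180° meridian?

Naïve |-159.9 − 156.1| = 316.0° > 180°, so the shorter arc goes the other way round — across 180°.
Signed shortest Δλ = ((-159.9 − 156.1 + 180) mod 360) − 180 = 44.0°.
Going east by 44.0° from +156.1° passes through 180° before reaching -159.9°.

Yes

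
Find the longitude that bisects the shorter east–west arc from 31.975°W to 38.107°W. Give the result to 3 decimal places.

35.041°W

Signed shortest Δλ from -31.975° to -38.107° is -6.132°.
Midpoint longitude = -31.975° + (-6.132°)/2 = -31.975° − 3.066° = -35.041°.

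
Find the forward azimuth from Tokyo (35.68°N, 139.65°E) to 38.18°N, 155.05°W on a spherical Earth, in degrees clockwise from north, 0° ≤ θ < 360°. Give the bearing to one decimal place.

Δλ = -155.05 − 139.65 = -294.70°; wrapped into (−180°, 180°]: 65.30°.
θ = atan2( sin Δλ · cos φ₂ , cos φ₁ · sin φ₂ − sin φ₁ · cos φ₂ · cos Δλ )
  = atan2(0.71415, 0.31052) = 66.500° → normalised to [0°, 360°): 66.500°.

66.5°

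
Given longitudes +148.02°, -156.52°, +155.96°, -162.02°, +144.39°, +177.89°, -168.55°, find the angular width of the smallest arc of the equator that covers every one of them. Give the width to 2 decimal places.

Sort the longitudes: -168.55°, -162.02°, -156.52°, +144.39°, +148.02°, +155.96°, +177.89°.
Eastward gaps between consecutive values (wrapping around): 6.53°, 5.50°, 300.91°, 3.63°, 7.94°, 21.93°, 13.56°.
Largest gap = 300.91° ⇒ minimal covering band is its complement: 360° − 300.91° = 59.09°.
Band runs from +144.39° eastward to -156.52°, crossing the antimeridian.

59.09°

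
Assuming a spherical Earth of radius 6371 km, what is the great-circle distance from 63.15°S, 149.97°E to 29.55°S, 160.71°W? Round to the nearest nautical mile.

2755 nmi

Δλ = -160.71 − 149.97 = -310.68°; wrapped into (−180°, 180°]: 49.32°.
Δφ = -29.55 − -63.15 = 33.60°.
a = sin²(Δφ/2) + cos φ₁ · cos φ₂ · sin²(Δλ/2) = 0.151938.
c = 2·atan2(√a, √(1−a)) = 0.80081 rad → d = 6371·c ≈ 5101.97 km ≈ 2754.84 nmi.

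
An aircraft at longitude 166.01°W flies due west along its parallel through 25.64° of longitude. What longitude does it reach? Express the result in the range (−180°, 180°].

168.35°E

Start at -166.01°; shift −25.64° → -191.65°.
-191.65° lies outside (−180°, 180°]; add 360° → +168.35°.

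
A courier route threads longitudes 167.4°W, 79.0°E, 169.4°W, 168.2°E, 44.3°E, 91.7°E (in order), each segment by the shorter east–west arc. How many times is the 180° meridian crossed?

Leg 1: -167.4° → +79.0°, shortest Δλ = -113.6° (west) — crosses 180°.
Leg 2: +79.0° → -169.4°, shortest Δλ = 111.6° (east) — crosses 180°.
Leg 3: -169.4° → +168.2°, shortest Δλ = -22.4° (west) — crosses 180°.
Leg 4: +168.2° → +44.3°, shortest Δλ = -123.9° (west) — does not cross 180°.
Leg 5: +44.3° → +91.7°, shortest Δλ = 47.4° (east) — does not cross 180°.
Total crossings: 3.

3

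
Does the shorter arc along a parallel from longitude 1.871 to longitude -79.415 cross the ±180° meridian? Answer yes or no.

No

Signed shortest Δλ = ((-79.415 − 1.871 + 180) mod 360) − 180 = -81.286°.
Going west by 81.286° from +1.871° reaches -79.415° without touching 180°.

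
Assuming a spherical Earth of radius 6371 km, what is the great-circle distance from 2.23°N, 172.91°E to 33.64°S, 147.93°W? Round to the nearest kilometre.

5719 km

Δλ = -147.93 − 172.91 = -320.84°; wrapped into (−180°, 180°]: 39.16°.
Δφ = -33.64 − 2.23 = -35.87°.
a = sin²(Δφ/2) + cos φ₁ · cos φ₂ · sin²(Δλ/2) = 0.188255.
c = 2·atan2(√a, √(1−a)) = 0.89760 rad → d = 6371·c ≈ 5718.59 km.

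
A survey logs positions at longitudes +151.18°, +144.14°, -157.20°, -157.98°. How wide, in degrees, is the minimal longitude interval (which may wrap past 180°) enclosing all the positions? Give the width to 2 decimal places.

Sort the longitudes: -157.98°, -157.20°, +144.14°, +151.18°.
Eastward gaps between consecutive values (wrapping around): 0.78°, 301.34°, 7.04°, 50.84°.
Largest gap = 301.34° ⇒ minimal covering band is its complement: 360° − 301.34° = 58.66°.
Band runs from +144.14° eastward to -157.20°, crossing the antimeridian.

58.66°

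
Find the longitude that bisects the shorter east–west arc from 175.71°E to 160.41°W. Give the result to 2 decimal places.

172.35°W

Signed shortest Δλ from +175.71° to -160.41° is +23.88°.
Midpoint longitude = +175.71° + (+23.88°)/2 = +175.71° + 11.94° = +187.65°.
Normalise into (−180°, 180°]: -172.35°.
(The naïve average (+175.71 + -160.41)/2 = 7.65° is on the wrong side of the globe.)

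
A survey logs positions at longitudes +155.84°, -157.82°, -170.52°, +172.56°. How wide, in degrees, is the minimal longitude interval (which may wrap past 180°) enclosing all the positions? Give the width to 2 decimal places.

Sort the longitudes: -170.52°, -157.82°, +155.84°, +172.56°.
Eastward gaps between consecutive values (wrapping around): 12.70°, 313.66°, 16.72°, 16.92°.
Largest gap = 313.66° ⇒ minimal covering band is its complement: 360° − 313.66° = 46.34°.
Band runs from +155.84° eastward to -157.82°, crossing the antimeridian.

46.34°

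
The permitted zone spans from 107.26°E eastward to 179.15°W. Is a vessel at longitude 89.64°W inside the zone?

Band width going east from +107.26° to -179.15°: ((-179.15 − 107.26) mod 360) = 73.59°.
Offset of -89.64° east of the west edge: ((-89.64 − 107.26) mod 360) = 163.10°.
163.10° > 73.59° ⇒ outside.

No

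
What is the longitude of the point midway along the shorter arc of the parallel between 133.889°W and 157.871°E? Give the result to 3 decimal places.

Signed shortest Δλ from -133.889° to +157.871° is -68.240°.
Midpoint longitude = -133.889° + (-68.240°)/2 = -133.889° − 34.120° = -168.009°.
(The naïve average (-133.889 + +157.871)/2 = 11.991° is on the wrong side of the globe.)

168.009°W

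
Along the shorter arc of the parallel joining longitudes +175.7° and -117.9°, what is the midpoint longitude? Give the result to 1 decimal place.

Signed shortest Δλ from +175.7° to -117.9° is +66.4°.
Midpoint longitude = +175.7° + (+66.4°)/2 = +175.7° + 33.2° = +208.9°.
Normalise into (−180°, 180°]: -151.1°.
(The naïve average (+175.7 + -117.9)/2 = 28.9° is on the wrong side of the globe.)

-151.1°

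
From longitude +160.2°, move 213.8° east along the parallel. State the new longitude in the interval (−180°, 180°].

Start at +160.2°; shift +213.8° → +374.0°.
+374.0° lies outside (−180°, 180°]; subtract 360° → +14.0°.

+14.0°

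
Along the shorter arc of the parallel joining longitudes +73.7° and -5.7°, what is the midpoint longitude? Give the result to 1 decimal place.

Signed shortest Δλ from +73.7° to -5.7° is -79.4°.
Midpoint longitude = +73.7° + (-79.4°)/2 = +73.7° − 39.7° = +34.0°.

+34.0°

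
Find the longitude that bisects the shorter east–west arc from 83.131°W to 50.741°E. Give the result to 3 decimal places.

Signed shortest Δλ from -83.131° to +50.741° is +133.872°.
Midpoint longitude = -83.131° + (+133.872°)/2 = -83.131° + 66.936° = -16.195°.

16.195°W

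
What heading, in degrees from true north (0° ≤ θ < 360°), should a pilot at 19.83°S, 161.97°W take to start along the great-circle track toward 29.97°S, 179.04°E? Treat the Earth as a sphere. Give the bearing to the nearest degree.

Δλ = 179.04 − -161.97 = 341.01°; wrapped into (−180°, 180°]: -18.99°.
θ = atan2( sin Δλ · cos φ₂ , cos φ₁ · sin φ₂ − sin φ₁ · cos φ₂ · cos Δλ )
  = atan2(-0.28189, -0.19205) = -124.266° → normalised to [0°, 360°): 235.734°.

236°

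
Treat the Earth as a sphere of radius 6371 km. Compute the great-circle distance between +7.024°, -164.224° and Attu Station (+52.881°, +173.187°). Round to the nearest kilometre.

Δλ = 173.187 − -164.224 = 337.411°; wrapped into (−180°, 180°]: -22.589°.
Δφ = 52.881 − 7.024 = 45.857°.
a = sin²(Δφ/2) + cos φ₁ · cos φ₂ · sin²(Δλ/2) = 0.174749.
c = 2·atan2(√a, √(1−a)) = 0.86255 rad → d = 6371·c ≈ 5495.30 km.

5495 km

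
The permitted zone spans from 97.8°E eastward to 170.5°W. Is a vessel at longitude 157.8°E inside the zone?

Yes

Band width going east from +97.8° to -170.5°: ((-170.5 − 97.8) mod 360) = 91.7°.
Offset of +157.8° east of the west edge: ((157.8 − 97.8) mod 360) = 60.0°.
60.0° ≤ 91.7° ⇒ inside.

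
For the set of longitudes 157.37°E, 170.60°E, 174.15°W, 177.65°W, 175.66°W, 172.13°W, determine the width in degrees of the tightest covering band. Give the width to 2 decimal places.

30.50°

Sort the longitudes: -177.65°, -175.66°, -174.15°, -172.13°, +157.37°, +170.60°.
Eastward gaps between consecutive values (wrapping around): 1.99°, 1.51°, 2.02°, 329.50°, 13.23°, 11.75°.
Largest gap = 329.50° ⇒ minimal covering band is its complement: 360° − 329.50° = 30.50°.
Band runs from +157.37° eastward to -172.13°, crossing the antimeridian.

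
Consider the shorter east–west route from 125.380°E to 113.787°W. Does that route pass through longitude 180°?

Naïve |-113.787 − 125.380| = 239.167° > 180°, so the shorter arc goes the other way round — across 180°.
Signed shortest Δλ = ((-113.787 − 125.380 + 180) mod 360) − 180 = 120.833°.
Going east by 120.833° from +125.380° passes through 180° before reaching -113.787°.

Yes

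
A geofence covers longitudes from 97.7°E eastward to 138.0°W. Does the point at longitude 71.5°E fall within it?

No

Band width going east from +97.7° to -138.0°: ((-138.0 − 97.7) mod 360) = 124.3°.
Offset of +71.5° east of the west edge: ((71.5 − 97.7) mod 360) = 333.8°.
333.8° > 124.3° ⇒ outside.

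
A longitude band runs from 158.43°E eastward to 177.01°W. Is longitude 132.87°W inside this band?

No

Band width going east from +158.43° to -177.01°: ((-177.01 − 158.43) mod 360) = 24.56°.
Offset of -132.87° east of the west edge: ((-132.87 − 158.43) mod 360) = 68.70°.
68.70° > 24.56° ⇒ outside.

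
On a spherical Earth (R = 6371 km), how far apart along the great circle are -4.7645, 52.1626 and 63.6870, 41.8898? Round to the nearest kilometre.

Δλ = 41.8898 − 52.1626 = -10.2728°.
Δφ = 63.6870 − -4.7645 = 68.4515°.
a = sin²(Δφ/2) + cos φ₁ · cos φ₂ · sin²(Δλ/2) = 0.319896.
c = 2·atan2(√a, √(1−a)) = 1.20231 rad → d = 6371·c ≈ 7659.89 km.

7660 km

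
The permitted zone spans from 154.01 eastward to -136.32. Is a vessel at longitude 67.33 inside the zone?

No

Band width going east from +154.01° to -136.32°: ((-136.32 − 154.01) mod 360) = 69.67°.
Offset of +67.33° east of the west edge: ((67.33 − 154.01) mod 360) = 273.32°.
273.32° > 69.67° ⇒ outside.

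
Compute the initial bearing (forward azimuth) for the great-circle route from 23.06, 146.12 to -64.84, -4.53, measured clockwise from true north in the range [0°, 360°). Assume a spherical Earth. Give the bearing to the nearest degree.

Δλ = -4.53 − 146.12 = -150.65°.
θ = atan2( sin Δλ · cos φ₂ , cos φ₁ · sin φ₂ − sin φ₁ · cos φ₂ · cos Δλ )
  = atan2(-0.20838, -0.68765) = -163.141° → normalised to [0°, 360°): 196.859°.

197°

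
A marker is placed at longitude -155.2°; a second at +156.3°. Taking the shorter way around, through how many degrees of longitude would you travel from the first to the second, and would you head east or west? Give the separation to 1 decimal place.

Raw difference: 156.3 − -155.2 = 311.5°.
Normalise into (−180°, 180°]: 311.5° − 360° = -48.5°.
Negative ⇒ the second point lies to the west; separation 48.5°.

48.5° west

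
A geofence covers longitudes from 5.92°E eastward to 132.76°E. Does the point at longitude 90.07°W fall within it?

Band width going east from +5.92° to +132.76°: ((132.76 − 5.92) mod 360) = 126.84°.
Offset of -90.07° east of the west edge: ((-90.07 − 5.92) mod 360) = 264.01°.
264.01° > 126.84° ⇒ outside.

No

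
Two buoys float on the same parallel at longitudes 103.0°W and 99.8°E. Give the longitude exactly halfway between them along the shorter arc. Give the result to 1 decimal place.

178.4°E

Signed shortest Δλ from -103.0° to +99.8° is -157.2°.
Midpoint longitude = -103.0° + (-157.2°)/2 = -103.0° − 78.6° = -181.6°.
Normalise into (−180°, 180°]: +178.4°.
(The naïve average (-103.0 + +99.8)/2 = -1.6° is on the wrong side of the globe.)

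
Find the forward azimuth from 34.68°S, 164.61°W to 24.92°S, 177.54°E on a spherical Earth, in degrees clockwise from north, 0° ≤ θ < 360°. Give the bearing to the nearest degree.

297°

Δλ = 177.54 − -164.61 = 342.15°; wrapped into (−180°, 180°]: -17.85°.
θ = atan2( sin Δλ · cos φ₂ , cos φ₁ · sin φ₂ − sin φ₁ · cos φ₂ · cos Δλ )
  = atan2(-0.27799, 0.14468) = -62.505° → normalised to [0°, 360°): 297.495°.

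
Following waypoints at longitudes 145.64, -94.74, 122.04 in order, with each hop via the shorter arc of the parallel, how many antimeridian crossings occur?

2

Leg 1: +145.64° → -94.74°, shortest Δλ = 119.62° (east) — crosses 180°.
Leg 2: -94.74° → +122.04°, shortest Δλ = -143.22° (west) — crosses 180°.
Total crossings: 2.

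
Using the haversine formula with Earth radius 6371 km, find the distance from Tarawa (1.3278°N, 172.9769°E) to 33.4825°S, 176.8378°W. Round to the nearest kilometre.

Δλ = -176.8378 − 172.9769 = -349.8147°; wrapped into (−180°, 180°]: 10.1853°.
Δφ = -33.4825 − 1.3278 = -34.8103°.
a = sin²(Δφ/2) + cos φ₁ · cos φ₂ · sin²(Δλ/2) = 0.096047.
c = 2·atan2(√a, √(1−a)) = 0.63021 rad → d = 6371·c ≈ 4015.04 km.

4015 km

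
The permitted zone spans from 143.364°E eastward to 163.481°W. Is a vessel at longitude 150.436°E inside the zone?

Band width going east from +143.364° to -163.481°: ((-163.481 − 143.364) mod 360) = 53.155°.
Offset of +150.436° east of the west edge: ((150.436 − 143.364) mod 360) = 7.072°.
7.072° ≤ 53.155° ⇒ inside.

Yes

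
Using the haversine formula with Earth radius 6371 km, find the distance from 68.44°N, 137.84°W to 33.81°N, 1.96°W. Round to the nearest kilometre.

Δλ = -1.96 − -137.84 = 135.88°.
Δφ = 33.81 − 68.44 = -34.63°.
a = sin²(Δφ/2) + cos φ₁ · cos φ₂ · sin²(Δλ/2) = 0.350842.
c = 2·atan2(√a, √(1−a)) = 1.26787 rad → d = 6371·c ≈ 8077.59 km.

8078 km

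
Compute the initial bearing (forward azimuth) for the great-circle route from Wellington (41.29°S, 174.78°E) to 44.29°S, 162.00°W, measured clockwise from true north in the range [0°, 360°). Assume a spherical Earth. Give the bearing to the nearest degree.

Δλ = -162.00 − 174.78 = -336.78°; wrapped into (−180°, 180°]: 23.22°.
θ = atan2( sin Δλ · cos φ₂ , cos φ₁ · sin φ₂ − sin φ₁ · cos φ₂ · cos Δλ )
  = atan2(0.28222, -0.09060) = 107.797° → normalised to [0°, 360°): 107.797°.

108°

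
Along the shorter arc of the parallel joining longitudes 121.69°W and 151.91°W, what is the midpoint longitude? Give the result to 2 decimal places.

Signed shortest Δλ from -121.69° to -151.91° is -30.22°.
Midpoint longitude = -121.69° + (-30.22°)/2 = -121.69° − 15.11° = -136.80°.

136.80°W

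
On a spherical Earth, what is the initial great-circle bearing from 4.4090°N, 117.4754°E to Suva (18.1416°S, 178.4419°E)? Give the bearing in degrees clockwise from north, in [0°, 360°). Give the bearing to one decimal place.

112.6°

Δλ = 178.4419 − 117.4754 = 60.9665°.
θ = atan2( sin Δλ · cos φ₂ , cos φ₁ · sin φ₂ − sin φ₁ · cos φ₂ · cos Δλ )
  = atan2(0.83087, -0.34590) = 112.602° → normalised to [0°, 360°): 112.602°.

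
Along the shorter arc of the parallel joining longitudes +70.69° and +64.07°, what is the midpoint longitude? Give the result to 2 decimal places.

+67.38°

Signed shortest Δλ from +70.69° to +64.07° is -6.62°.
Midpoint longitude = +70.69° + (-6.62°)/2 = +70.69° − 3.31° = +67.38°.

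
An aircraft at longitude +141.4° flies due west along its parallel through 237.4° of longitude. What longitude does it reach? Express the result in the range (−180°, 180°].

Start at +141.4°; shift −237.4° → -96.0°.
-96.0° already lies in (−180°, 180°].

-96.0°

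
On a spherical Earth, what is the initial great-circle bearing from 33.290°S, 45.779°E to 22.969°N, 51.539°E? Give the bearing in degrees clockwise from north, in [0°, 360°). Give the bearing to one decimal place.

6.4°

Δλ = 51.539 − 45.779 = 5.760°.
θ = atan2( sin Δλ · cos φ₂ , cos φ₁ · sin φ₂ − sin φ₁ · cos φ₂ · cos Δλ )
  = atan2(0.09240, 0.82901) = 6.360° → normalised to [0°, 360°): 6.360°.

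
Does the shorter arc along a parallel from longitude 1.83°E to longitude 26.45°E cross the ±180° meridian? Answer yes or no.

Signed shortest Δλ = ((26.45 − 1.83 + 180) mod 360) − 180 = 24.62°.
Going east by 24.62° from +1.83° reaches +26.45° without touching 180°.

No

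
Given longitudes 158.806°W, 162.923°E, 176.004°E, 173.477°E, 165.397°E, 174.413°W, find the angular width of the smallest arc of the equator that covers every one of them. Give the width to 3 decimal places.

38.271°

Sort the longitudes: -174.413°, -158.806°, +162.923°, +165.397°, +173.477°, +176.004°.
Eastward gaps between consecutive values (wrapping around): 15.607°, 321.729°, 2.474°, 8.080°, 2.527°, 9.583°.
Largest gap = 321.729° ⇒ minimal covering band is its complement: 360° − 321.729° = 38.271°.
Band runs from +162.923° eastward to -158.806°, crossing the antimeridian.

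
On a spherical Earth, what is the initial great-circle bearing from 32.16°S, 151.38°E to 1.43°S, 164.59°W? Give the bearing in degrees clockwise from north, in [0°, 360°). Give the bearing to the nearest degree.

Δλ = -164.59 − 151.38 = -315.97°; wrapped into (−180°, 180°]: 44.03°.
θ = atan2( sin Δλ · cos φ₂ , cos φ₁ · sin φ₂ − sin φ₁ · cos φ₂ · cos Δλ )
  = atan2(0.69482, 0.36145) = 62.516° → normalised to [0°, 360°): 62.516°.

63°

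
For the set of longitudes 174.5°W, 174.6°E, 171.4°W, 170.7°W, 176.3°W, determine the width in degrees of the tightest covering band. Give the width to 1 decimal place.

Sort the longitudes: -176.3°, -174.5°, -171.4°, -170.7°, +174.6°.
Eastward gaps between consecutive values (wrapping around): 1.8°, 3.1°, 0.7°, 345.3°, 9.1°.
Largest gap = 345.3° ⇒ minimal covering band is its complement: 360° − 345.3° = 14.7°.
Band runs from +174.6° eastward to -170.7°, crossing the antimeridian.

14.7°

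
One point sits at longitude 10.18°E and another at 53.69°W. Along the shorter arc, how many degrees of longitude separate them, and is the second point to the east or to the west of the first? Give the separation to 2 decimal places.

63.87° west

Raw difference: -53.69 − 10.18 = -63.87°.
Normalise into (−180°, 180°]: -63.87° stays -63.87°.
Negative ⇒ the second point lies to the west; separation 63.87°.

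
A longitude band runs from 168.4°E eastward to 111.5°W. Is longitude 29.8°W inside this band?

No

Band width going east from +168.4° to -111.5°: ((-111.5 − 168.4) mod 360) = 80.1°.
Offset of -29.8° east of the west edge: ((-29.8 − 168.4) mod 360) = 161.8°.
161.8° > 80.1° ⇒ outside.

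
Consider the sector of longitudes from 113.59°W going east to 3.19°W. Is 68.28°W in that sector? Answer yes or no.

Yes

Band width going east from -113.59° to -3.19°: ((-3.19 − -113.59) mod 360) = 110.40°.
Offset of -68.28° east of the west edge: ((-68.28 − -113.59) mod 360) = 45.31°.
45.31° ≤ 110.40° ⇒ inside.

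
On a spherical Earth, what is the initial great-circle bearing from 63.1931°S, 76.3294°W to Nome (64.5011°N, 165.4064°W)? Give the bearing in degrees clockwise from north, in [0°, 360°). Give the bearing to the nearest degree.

314°

Δλ = -165.4064 − -76.3294 = -89.0770°.
θ = atan2( sin Δλ · cos φ₂ , cos φ₁ · sin φ₂ − sin φ₁ · cos φ₂ · cos Δλ )
  = atan2(-0.43044, 0.41325) = -46.167° → normalised to [0°, 360°): 313.833°.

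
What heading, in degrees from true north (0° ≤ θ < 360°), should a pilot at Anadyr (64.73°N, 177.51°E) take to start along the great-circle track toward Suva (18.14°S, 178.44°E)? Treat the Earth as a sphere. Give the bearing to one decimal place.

179.1°

Δλ = 178.44 − 177.51 = 0.93°.
θ = atan2( sin Δλ · cos φ₂ , cos φ₁ · sin φ₂ − sin φ₁ · cos φ₂ · cos Δλ )
  = atan2(0.01542, -0.99215) = 179.109° → normalised to [0°, 360°): 179.109°.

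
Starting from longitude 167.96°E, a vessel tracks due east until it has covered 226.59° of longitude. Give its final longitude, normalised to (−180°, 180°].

Start at +167.96°; shift +226.59° → +394.55°.
+394.55° lies outside (−180°, 180°]; subtract 360° → +34.55°.

34.55°E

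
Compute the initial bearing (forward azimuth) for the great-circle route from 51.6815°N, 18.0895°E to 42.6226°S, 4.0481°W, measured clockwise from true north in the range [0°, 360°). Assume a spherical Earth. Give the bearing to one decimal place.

Δλ = -4.0481 − 18.0895 = -22.1376°.
θ = atan2( sin Δλ · cos φ₂ , cos φ₁ · sin φ₂ − sin φ₁ · cos φ₂ · cos Δλ )
  = atan2(-0.27728, -0.95462) = -163.803° → normalised to [0°, 360°): 196.197°.

196.2°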